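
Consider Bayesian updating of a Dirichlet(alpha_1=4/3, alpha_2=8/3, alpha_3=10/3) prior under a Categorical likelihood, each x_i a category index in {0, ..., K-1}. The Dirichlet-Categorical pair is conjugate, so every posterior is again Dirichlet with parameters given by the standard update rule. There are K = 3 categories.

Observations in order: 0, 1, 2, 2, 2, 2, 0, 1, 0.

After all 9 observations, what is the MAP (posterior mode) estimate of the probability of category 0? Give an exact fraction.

obs 1: x=0 → posterior Dirichlet(7/3, 8/3, 10/3)
obs 2: x=1 → posterior Dirichlet(7/3, 11/3, 10/3)
obs 3: x=2 → posterior Dirichlet(7/3, 11/3, 13/3)
obs 4: x=2 → posterior Dirichlet(7/3, 11/3, 16/3)
obs 5: x=2 → posterior Dirichlet(7/3, 11/3, 19/3)
obs 6: x=2 → posterior Dirichlet(7/3, 11/3, 22/3)
obs 7: x=0 → posterior Dirichlet(10/3, 11/3, 22/3)
obs 8: x=1 → posterior Dirichlet(10/3, 14/3, 22/3)
obs 9: x=0 → posterior Dirichlet(13/3, 14/3, 22/3)

1/4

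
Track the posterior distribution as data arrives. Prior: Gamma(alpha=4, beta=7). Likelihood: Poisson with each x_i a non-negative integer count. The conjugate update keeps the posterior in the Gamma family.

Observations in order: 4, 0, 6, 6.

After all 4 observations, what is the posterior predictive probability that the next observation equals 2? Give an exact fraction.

obs 1: x=4 → posterior Gamma(8, 8)
obs 2: x=0 → posterior Gamma(8, 9)
obs 3: x=6 → posterior Gamma(14, 10)
obs 4: x=6 → posterior Gamma(20, 11)

23546249822639600322035/92010239818739402932224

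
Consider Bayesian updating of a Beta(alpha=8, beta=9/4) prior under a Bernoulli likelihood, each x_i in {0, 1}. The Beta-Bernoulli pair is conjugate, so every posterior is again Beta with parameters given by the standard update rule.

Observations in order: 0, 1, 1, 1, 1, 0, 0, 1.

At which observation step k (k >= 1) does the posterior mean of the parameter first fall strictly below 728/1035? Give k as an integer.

obs 1: x=0 → posterior Beta(8, 13/4)
obs 2: x=1 → posterior Beta(9, 13/4)
obs 3: x=1 → posterior Beta(10, 13/4)
obs 4: x=1 → posterior Beta(11, 13/4)
obs 5: x=1 → posterior Beta(12, 13/4)
obs 6: x=0 → posterior Beta(12, 17/4)
obs 7: x=0 → posterior Beta(12, 21/4)
obs 8: x=1 → posterior Beta(13, 21/4)

k = 7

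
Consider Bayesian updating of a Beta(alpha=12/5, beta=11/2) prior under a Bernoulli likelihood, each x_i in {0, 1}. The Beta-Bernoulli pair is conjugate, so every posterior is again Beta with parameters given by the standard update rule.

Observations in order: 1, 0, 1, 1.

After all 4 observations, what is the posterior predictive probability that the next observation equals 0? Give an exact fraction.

obs 1: x=1 → posterior Beta(17/5, 11/2)
obs 2: x=0 → posterior Beta(17/5, 13/2)
obs 3: x=1 → posterior Beta(22/5, 13/2)
obs 4: x=1 → posterior Beta(27/5, 13/2)

65/119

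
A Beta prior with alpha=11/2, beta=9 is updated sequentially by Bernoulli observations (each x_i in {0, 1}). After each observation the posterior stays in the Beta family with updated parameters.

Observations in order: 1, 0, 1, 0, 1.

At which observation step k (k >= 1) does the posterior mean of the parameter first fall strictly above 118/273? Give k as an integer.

k = 5

obs 1: x=1 → posterior Beta(13/2, 9)
obs 2: x=0 → posterior Beta(13/2, 10)
obs 3: x=1 → posterior Beta(15/2, 10)
obs 4: x=0 → posterior Beta(15/2, 11)
obs 5: x=1 → posterior Beta(17/2, 11)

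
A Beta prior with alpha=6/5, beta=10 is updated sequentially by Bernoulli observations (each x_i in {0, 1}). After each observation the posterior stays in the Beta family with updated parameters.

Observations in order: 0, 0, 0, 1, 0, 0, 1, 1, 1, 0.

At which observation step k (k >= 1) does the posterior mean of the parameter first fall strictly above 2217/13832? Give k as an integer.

obs 1: x=0 → posterior Beta(6/5, 11)
obs 2: x=0 → posterior Beta(6/5, 12)
obs 3: x=0 → posterior Beta(6/5, 13)
obs 4: x=1 → posterior Beta(11/5, 13)
obs 5: x=0 → posterior Beta(11/5, 14)
obs 6: x=0 → posterior Beta(11/5, 15)
obs 7: x=1 → posterior Beta(16/5, 15)
obs 8: x=1 → posterior Beta(21/5, 15)
obs 9: x=1 → posterior Beta(26/5, 15)
obs 10: x=0 → posterior Beta(26/5, 16)

k = 7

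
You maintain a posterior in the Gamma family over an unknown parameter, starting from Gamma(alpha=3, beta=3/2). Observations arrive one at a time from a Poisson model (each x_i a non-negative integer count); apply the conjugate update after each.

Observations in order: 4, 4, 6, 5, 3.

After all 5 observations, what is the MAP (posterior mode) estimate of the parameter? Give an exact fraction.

48/13

obs 1: x=4 → posterior Gamma(7, 5/2)
obs 2: x=4 → posterior Gamma(11, 7/2)
obs 3: x=6 → posterior Gamma(17, 9/2)
obs 4: x=5 → posterior Gamma(22, 11/2)
obs 5: x=3 → posterior Gamma(25, 13/2)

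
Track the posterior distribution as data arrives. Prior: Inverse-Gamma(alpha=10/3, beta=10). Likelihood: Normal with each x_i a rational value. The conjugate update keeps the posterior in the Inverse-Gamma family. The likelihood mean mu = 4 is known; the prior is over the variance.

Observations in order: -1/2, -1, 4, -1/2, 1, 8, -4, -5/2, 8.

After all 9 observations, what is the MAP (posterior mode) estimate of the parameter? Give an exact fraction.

obs 1: x=-1/2 → posterior Inverse-Gamma(23/6, 161/8)
obs 2: x=-1 → posterior Inverse-Gamma(13/3, 261/8)
obs 3: x=4 → posterior Inverse-Gamma(29/6, 261/8)
obs 4: x=-1/2 → posterior Inverse-Gamma(16/3, 171/4)
obs 5: x=1 → posterior Inverse-Gamma(35/6, 189/4)
obs 6: x=8 → posterior Inverse-Gamma(19/3, 221/4)
obs 7: x=-4 → posterior Inverse-Gamma(41/6, 349/4)
obs 8: x=-5/2 → posterior Inverse-Gamma(22/3, 867/8)
obs 9: x=8 → posterior Inverse-Gamma(47/6, 931/8)

2793/212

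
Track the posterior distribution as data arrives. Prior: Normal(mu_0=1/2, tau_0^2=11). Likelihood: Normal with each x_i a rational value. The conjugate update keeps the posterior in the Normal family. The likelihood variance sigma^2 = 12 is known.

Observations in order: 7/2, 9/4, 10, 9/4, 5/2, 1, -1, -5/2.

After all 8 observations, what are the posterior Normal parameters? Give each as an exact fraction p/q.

obs 1: x=7/2 → posterior Normal(89/46, 132/23)
obs 2: x=9/4 → posterior Normal(277/136, 66/17)
obs 3: x=10 → posterior Normal(239/60, 44/15)
obs 4: x=9/4 → posterior Normal(51/14, 33/14)
obs 5: x=5/2 → posterior Normal(463/134, 132/67)
obs 6: x=1 → posterior Normal(485/156, 22/13)
obs 7: x=-1 → posterior Normal(463/178, 132/89)
obs 8: x=-5/2 → posterior Normal(51/25, 33/25)

mu_0=51/25, tau_0^2=33/25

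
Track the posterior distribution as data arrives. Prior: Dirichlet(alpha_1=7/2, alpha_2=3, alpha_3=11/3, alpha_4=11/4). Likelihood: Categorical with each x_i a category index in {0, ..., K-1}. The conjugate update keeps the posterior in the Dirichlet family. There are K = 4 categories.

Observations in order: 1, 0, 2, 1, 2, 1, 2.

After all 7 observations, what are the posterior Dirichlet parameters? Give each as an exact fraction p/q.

alpha_1=9/2, alpha_2=6, alpha_3=20/3, alpha_4=11/4

obs 1: x=1 → posterior Dirichlet(7/2, 4, 11/3, 11/4)
obs 2: x=0 → posterior Dirichlet(9/2, 4, 11/3, 11/4)
obs 3: x=2 → posterior Dirichlet(9/2, 4, 14/3, 11/4)
obs 4: x=1 → posterior Dirichlet(9/2, 5, 14/3, 11/4)
obs 5: x=2 → posterior Dirichlet(9/2, 5, 17/3, 11/4)
obs 6: x=1 → posterior Dirichlet(9/2, 6, 17/3, 11/4)
obs 7: x=2 → posterior Dirichlet(9/2, 6, 20/3, 11/4)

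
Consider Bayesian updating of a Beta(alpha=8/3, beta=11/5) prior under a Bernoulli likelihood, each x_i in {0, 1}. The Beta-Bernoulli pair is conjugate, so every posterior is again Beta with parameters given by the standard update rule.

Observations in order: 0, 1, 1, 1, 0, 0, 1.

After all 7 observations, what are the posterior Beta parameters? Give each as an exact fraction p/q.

obs 1: x=0 → posterior Beta(8/3, 16/5)
obs 2: x=1 → posterior Beta(11/3, 16/5)
obs 3: x=1 → posterior Beta(14/3, 16/5)
obs 4: x=1 → posterior Beta(17/3, 16/5)
obs 5: x=0 → posterior Beta(17/3, 21/5)
obs 6: x=0 → posterior Beta(17/3, 26/5)
obs 7: x=1 → posterior Beta(20/3, 26/5)

alpha=20/3, beta=26/5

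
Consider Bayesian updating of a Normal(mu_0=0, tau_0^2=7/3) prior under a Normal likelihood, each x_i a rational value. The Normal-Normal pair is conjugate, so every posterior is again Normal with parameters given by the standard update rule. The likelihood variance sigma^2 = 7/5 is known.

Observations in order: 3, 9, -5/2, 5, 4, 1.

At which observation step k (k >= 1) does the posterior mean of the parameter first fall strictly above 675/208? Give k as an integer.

k = 2

obs 1: x=3 → posterior Normal(15/8, 7/8)
obs 2: x=9 → posterior Normal(60/13, 7/13)
obs 3: x=-5/2 → posterior Normal(95/36, 7/18)
obs 4: x=5 → posterior Normal(145/46, 7/23)
obs 5: x=4 → posterior Normal(185/56, 1/4)
obs 6: x=1 → posterior Normal(65/22, 7/33)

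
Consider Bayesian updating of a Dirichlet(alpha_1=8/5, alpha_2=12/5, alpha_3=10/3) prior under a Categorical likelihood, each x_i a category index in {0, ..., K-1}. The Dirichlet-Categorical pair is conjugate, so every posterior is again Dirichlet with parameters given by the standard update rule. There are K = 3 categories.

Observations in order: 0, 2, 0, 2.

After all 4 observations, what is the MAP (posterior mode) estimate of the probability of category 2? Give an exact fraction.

13/25

obs 1: x=0 → posterior Dirichlet(13/5, 12/5, 10/3)
obs 2: x=2 → posterior Dirichlet(13/5, 12/5, 13/3)
obs 3: x=0 → posterior Dirichlet(18/5, 12/5, 13/3)
obs 4: x=2 → posterior Dirichlet(18/5, 12/5, 16/3)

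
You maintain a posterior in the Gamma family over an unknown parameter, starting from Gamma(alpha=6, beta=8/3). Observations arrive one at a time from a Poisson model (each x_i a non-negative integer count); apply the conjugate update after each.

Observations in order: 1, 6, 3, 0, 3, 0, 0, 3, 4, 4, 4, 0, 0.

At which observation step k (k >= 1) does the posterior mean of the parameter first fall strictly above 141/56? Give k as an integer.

obs 1: x=1 → posterior Gamma(7, 11/3)
obs 2: x=6 → posterior Gamma(13, 14/3)
obs 3: x=3 → posterior Gamma(16, 17/3)
obs 4: x=0 → posterior Gamma(16, 20/3)
obs 5: x=3 → posterior Gamma(19, 23/3)
obs 6: x=0 → posterior Gamma(19, 26/3)
obs 7: x=0 → posterior Gamma(19, 29/3)
obs 8: x=3 → posterior Gamma(22, 32/3)
obs 9: x=4 → posterior Gamma(26, 35/3)
obs 10: x=4 → posterior Gamma(30, 38/3)
obs 11: x=4 → posterior Gamma(34, 41/3)
obs 12: x=0 → posterior Gamma(34, 44/3)
obs 13: x=0 → posterior Gamma(34, 47/3)

k = 2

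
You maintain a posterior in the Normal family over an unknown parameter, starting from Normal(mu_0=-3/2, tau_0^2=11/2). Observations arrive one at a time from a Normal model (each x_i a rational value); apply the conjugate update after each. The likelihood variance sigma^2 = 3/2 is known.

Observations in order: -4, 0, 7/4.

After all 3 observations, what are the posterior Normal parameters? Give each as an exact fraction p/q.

obs 1: x=-4 → posterior Normal(-97/28, 33/28)
obs 2: x=0 → posterior Normal(-97/50, 33/50)
obs 3: x=7/4 → posterior Normal(-13/16, 11/24)

mu_0=-13/16, tau_0^2=11/24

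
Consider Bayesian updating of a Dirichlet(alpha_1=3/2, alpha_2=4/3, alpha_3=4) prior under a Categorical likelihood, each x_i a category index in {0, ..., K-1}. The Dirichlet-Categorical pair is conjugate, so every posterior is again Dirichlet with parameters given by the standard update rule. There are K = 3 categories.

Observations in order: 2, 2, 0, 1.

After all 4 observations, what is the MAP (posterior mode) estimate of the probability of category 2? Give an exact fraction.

obs 1: x=2 → posterior Dirichlet(3/2, 4/3, 5)
obs 2: x=2 → posterior Dirichlet(3/2, 4/3, 6)
obs 3: x=0 → posterior Dirichlet(5/2, 4/3, 6)
obs 4: x=1 → posterior Dirichlet(5/2, 7/3, 6)

30/47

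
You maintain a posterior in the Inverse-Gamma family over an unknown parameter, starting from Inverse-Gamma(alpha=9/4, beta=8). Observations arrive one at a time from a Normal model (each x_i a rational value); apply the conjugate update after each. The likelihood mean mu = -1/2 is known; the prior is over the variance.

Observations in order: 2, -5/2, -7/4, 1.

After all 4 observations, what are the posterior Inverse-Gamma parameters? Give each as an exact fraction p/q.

alpha=17/4, beta=481/32

obs 1: x=2 → posterior Inverse-Gamma(11/4, 89/8)
obs 2: x=-5/2 → posterior Inverse-Gamma(13/4, 105/8)
obs 3: x=-7/4 → posterior Inverse-Gamma(15/4, 445/32)
obs 4: x=1 → posterior Inverse-Gamma(17/4, 481/32)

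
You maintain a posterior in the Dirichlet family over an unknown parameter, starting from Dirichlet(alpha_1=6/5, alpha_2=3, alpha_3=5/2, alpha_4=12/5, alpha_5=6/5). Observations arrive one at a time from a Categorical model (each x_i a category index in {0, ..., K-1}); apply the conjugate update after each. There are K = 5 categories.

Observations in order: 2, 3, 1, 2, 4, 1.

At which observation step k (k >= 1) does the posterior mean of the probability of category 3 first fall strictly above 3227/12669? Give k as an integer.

k = 2

obs 1: x=2 → posterior Dirichlet(6/5, 3, 7/2, 12/5, 6/5)
obs 2: x=3 → posterior Dirichlet(6/5, 3, 7/2, 17/5, 6/5)
obs 3: x=1 → posterior Dirichlet(6/5, 4, 7/2, 17/5, 6/5)
obs 4: x=2 → posterior Dirichlet(6/5, 4, 9/2, 17/5, 6/5)
obs 5: x=4 → posterior Dirichlet(6/5, 4, 9/2, 17/5, 11/5)
obs 6: x=1 → posterior Dirichlet(6/5, 5, 9/2, 17/5, 11/5)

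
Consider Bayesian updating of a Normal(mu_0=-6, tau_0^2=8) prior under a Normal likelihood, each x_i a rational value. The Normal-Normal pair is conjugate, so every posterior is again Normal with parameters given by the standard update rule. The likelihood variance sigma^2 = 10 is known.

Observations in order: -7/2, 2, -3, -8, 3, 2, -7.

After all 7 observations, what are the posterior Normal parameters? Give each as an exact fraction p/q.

mu_0=-8/3, tau_0^2=40/33

obs 1: x=-7/2 → posterior Normal(-44/9, 40/9)
obs 2: x=2 → posterior Normal(-36/13, 40/13)
obs 3: x=-3 → posterior Normal(-48/17, 40/17)
obs 4: x=-8 → posterior Normal(-80/21, 40/21)
obs 5: x=3 → posterior Normal(-68/25, 8/5)
obs 6: x=2 → posterior Normal(-60/29, 40/29)
obs 7: x=-7 → posterior Normal(-8/3, 40/33)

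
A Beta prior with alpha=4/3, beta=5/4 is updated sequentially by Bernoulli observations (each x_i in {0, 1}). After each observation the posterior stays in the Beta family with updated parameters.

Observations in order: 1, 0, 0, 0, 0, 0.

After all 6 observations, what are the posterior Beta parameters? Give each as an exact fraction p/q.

obs 1: x=1 → posterior Beta(7/3, 5/4)
obs 2: x=0 → posterior Beta(7/3, 9/4)
obs 3: x=0 → posterior Beta(7/3, 13/4)
obs 4: x=0 → posterior Beta(7/3, 17/4)
obs 5: x=0 → posterior Beta(7/3, 21/4)
obs 6: x=0 → posterior Beta(7/3, 25/4)

alpha=7/3, beta=25/4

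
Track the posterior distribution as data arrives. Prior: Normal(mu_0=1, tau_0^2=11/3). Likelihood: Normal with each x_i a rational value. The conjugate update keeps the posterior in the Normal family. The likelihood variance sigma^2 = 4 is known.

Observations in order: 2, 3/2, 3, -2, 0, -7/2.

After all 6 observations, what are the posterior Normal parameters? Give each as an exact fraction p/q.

mu_0=23/78, tau_0^2=22/39

obs 1: x=2 → posterior Normal(34/23, 44/23)
obs 2: x=3/2 → posterior Normal(101/68, 22/17)
obs 3: x=3 → posterior Normal(167/90, 44/45)
obs 4: x=-2 → posterior Normal(123/112, 11/14)
obs 5: x=0 → posterior Normal(123/134, 44/67)
obs 6: x=-7/2 → posterior Normal(23/78, 22/39)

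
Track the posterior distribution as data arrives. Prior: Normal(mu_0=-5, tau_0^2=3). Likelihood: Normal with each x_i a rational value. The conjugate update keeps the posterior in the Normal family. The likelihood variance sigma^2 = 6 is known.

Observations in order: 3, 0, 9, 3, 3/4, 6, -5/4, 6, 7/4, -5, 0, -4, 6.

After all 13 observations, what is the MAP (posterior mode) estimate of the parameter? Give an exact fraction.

obs 1: x=3 → posterior Normal(-7/3, 2)
obs 2: x=0 → posterior Normal(-7/4, 3/2)
obs 3: x=9 → posterior Normal(2/5, 6/5)
obs 4: x=3 → posterior Normal(5/6, 1)
obs 5: x=3/4 → posterior Normal(23/28, 6/7)
obs 6: x=6 → posterior Normal(47/32, 3/4)
obs 7: x=-5/4 → posterior Normal(7/6, 2/3)
obs 8: x=6 → posterior Normal(33/20, 3/5)
obs 9: x=7/4 → posterior Normal(73/44, 6/11)
obs 10: x=-5 → posterior Normal(53/48, 1/2)
obs 11: x=0 → posterior Normal(53/52, 6/13)
obs 12: x=-4 → posterior Normal(37/56, 3/7)
obs 13: x=6 → posterior Normal(61/60, 2/5)

61/60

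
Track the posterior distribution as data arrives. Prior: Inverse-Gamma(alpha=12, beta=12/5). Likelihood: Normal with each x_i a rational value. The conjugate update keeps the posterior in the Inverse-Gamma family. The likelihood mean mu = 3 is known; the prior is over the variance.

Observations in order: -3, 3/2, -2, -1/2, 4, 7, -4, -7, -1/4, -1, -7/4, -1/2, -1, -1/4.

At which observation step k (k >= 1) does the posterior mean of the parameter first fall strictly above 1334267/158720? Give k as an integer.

k = 10

obs 1: x=-3 → posterior Inverse-Gamma(25/2, 102/5)
obs 2: x=3/2 → posterior Inverse-Gamma(13, 861/40)
obs 3: x=-2 → posterior Inverse-Gamma(27/2, 1361/40)
obs 4: x=-1/2 → posterior Inverse-Gamma(14, 803/20)
obs 5: x=4 → posterior Inverse-Gamma(29/2, 813/20)
obs 6: x=7 → posterior Inverse-Gamma(15, 973/20)
obs 7: x=-4 → posterior Inverse-Gamma(31/2, 1463/20)
obs 8: x=-7 → posterior Inverse-Gamma(16, 2463/20)
obs 9: x=-1/4 → posterior Inverse-Gamma(33/2, 20549/160)
obs 10: x=-1 → posterior Inverse-Gamma(17, 21829/160)
obs 11: x=-7/4 → posterior Inverse-Gamma(35/2, 11817/80)
obs 12: x=-1/2 → posterior Inverse-Gamma(18, 12307/80)
obs 13: x=-1 → posterior Inverse-Gamma(37/2, 12947/80)
obs 14: x=-1/4 → posterior Inverse-Gamma(19, 26739/160)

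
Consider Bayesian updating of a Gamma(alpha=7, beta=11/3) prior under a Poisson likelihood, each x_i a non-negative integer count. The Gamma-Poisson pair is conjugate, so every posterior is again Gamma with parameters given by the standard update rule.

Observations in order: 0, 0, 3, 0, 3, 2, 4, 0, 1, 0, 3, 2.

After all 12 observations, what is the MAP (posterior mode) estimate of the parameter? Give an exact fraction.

obs 1: x=0 → posterior Gamma(7, 14/3)
obs 2: x=0 → posterior Gamma(7, 17/3)
obs 3: x=3 → posterior Gamma(10, 20/3)
obs 4: x=0 → posterior Gamma(10, 23/3)
obs 5: x=3 → posterior Gamma(13, 26/3)
obs 6: x=2 → posterior Gamma(15, 29/3)
obs 7: x=4 → posterior Gamma(19, 32/3)
obs 8: x=0 → posterior Gamma(19, 35/3)
obs 9: x=1 → posterior Gamma(20, 38/3)
obs 10: x=0 → posterior Gamma(20, 41/3)
obs 11: x=3 → posterior Gamma(23, 44/3)
obs 12: x=2 → posterior Gamma(25, 47/3)

72/47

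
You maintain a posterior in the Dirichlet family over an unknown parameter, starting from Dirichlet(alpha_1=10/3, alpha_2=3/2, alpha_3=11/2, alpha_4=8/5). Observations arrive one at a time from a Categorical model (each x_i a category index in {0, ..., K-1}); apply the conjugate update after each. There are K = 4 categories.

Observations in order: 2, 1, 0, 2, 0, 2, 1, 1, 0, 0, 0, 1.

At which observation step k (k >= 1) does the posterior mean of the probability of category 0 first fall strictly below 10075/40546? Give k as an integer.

obs 1: x=2 → posterior Dirichlet(10/3, 3/2, 13/2, 8/5)
obs 2: x=1 → posterior Dirichlet(10/3, 5/2, 13/2, 8/5)
obs 3: x=0 → posterior Dirichlet(13/3, 5/2, 13/2, 8/5)
obs 4: x=2 → posterior Dirichlet(13/3, 5/2, 15/2, 8/5)
obs 5: x=0 → posterior Dirichlet(16/3, 5/2, 15/2, 8/5)
obs 6: x=2 → posterior Dirichlet(16/3, 5/2, 17/2, 8/5)
obs 7: x=1 → posterior Dirichlet(16/3, 7/2, 17/2, 8/5)
obs 8: x=1 → posterior Dirichlet(16/3, 9/2, 17/2, 8/5)
obs 9: x=0 → posterior Dirichlet(19/3, 9/2, 17/2, 8/5)
obs 10: x=0 → posterior Dirichlet(22/3, 9/2, 17/2, 8/5)
obs 11: x=0 → posterior Dirichlet(25/3, 9/2, 17/2, 8/5)
obs 12: x=1 → posterior Dirichlet(25/3, 11/2, 17/2, 8/5)

k = 2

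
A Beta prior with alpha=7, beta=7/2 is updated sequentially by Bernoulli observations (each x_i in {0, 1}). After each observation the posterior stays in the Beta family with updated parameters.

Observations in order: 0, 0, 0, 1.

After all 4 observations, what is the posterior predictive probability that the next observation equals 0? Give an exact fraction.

obs 1: x=0 → posterior Beta(7, 9/2)
obs 2: x=0 → posterior Beta(7, 11/2)
obs 3: x=0 → posterior Beta(7, 13/2)
obs 4: x=1 → posterior Beta(8, 13/2)

13/29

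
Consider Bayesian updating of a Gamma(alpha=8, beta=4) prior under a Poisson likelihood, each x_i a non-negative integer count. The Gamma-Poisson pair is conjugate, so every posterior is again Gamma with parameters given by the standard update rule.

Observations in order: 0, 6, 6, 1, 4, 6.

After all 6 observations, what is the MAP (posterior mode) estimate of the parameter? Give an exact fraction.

obs 1: x=0 → posterior Gamma(8, 5)
obs 2: x=6 → posterior Gamma(14, 6)
obs 3: x=6 → posterior Gamma(20, 7)
obs 4: x=1 → posterior Gamma(21, 8)
obs 5: x=4 → posterior Gamma(25, 9)
obs 6: x=6 → posterior Gamma(31, 10)

3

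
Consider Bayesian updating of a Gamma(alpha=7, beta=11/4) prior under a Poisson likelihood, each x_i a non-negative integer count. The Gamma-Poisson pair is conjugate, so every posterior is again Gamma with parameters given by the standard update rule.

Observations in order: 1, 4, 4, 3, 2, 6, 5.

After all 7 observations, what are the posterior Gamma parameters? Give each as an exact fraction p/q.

obs 1: x=1 → posterior Gamma(8, 15/4)
obs 2: x=4 → posterior Gamma(12, 19/4)
obs 3: x=4 → posterior Gamma(16, 23/4)
obs 4: x=3 → posterior Gamma(19, 27/4)
obs 5: x=2 → posterior Gamma(21, 31/4)
obs 6: x=6 → posterior Gamma(27, 35/4)
obs 7: x=5 → posterior Gamma(32, 39/4)

alpha=32, beta=39/4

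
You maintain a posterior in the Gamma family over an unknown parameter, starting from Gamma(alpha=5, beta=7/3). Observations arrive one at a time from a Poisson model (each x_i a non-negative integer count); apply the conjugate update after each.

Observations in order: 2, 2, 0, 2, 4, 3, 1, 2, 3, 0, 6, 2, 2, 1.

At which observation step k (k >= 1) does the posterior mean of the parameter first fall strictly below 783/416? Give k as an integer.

k = 3

obs 1: x=2 → posterior Gamma(7, 10/3)
obs 2: x=2 → posterior Gamma(9, 13/3)
obs 3: x=0 → posterior Gamma(9, 16/3)
obs 4: x=2 → posterior Gamma(11, 19/3)
obs 5: x=4 → posterior Gamma(15, 22/3)
obs 6: x=3 → posterior Gamma(18, 25/3)
obs 7: x=1 → posterior Gamma(19, 28/3)
obs 8: x=2 → posterior Gamma(21, 31/3)
obs 9: x=3 → posterior Gamma(24, 34/3)
obs 10: x=0 → posterior Gamma(24, 37/3)
obs 11: x=6 → posterior Gamma(30, 40/3)
obs 12: x=2 → posterior Gamma(32, 43/3)
obs 13: x=2 → posterior Gamma(34, 46/3)
obs 14: x=1 → posterior Gamma(35, 49/3)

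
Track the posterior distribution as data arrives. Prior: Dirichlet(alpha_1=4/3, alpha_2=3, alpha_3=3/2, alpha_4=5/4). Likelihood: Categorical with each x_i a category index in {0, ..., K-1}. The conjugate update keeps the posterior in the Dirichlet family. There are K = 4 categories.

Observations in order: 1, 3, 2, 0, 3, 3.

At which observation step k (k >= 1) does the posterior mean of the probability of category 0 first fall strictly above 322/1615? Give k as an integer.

obs 1: x=1 → posterior Dirichlet(4/3, 4, 3/2, 5/4)
obs 2: x=3 → posterior Dirichlet(4/3, 4, 3/2, 9/4)
obs 3: x=2 → posterior Dirichlet(4/3, 4, 5/2, 9/4)
obs 4: x=0 → posterior Dirichlet(7/3, 4, 5/2, 9/4)
obs 5: x=3 → posterior Dirichlet(7/3, 4, 5/2, 13/4)
obs 6: x=3 → posterior Dirichlet(7/3, 4, 5/2, 17/4)

k = 4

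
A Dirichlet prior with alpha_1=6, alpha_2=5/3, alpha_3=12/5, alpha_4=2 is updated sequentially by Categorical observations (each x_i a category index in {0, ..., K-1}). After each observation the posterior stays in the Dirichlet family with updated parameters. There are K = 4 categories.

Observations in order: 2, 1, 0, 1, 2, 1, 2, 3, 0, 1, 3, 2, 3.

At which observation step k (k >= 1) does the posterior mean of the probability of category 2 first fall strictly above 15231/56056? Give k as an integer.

k = 7

obs 1: x=2 → posterior Dirichlet(6, 5/3, 17/5, 2)
obs 2: x=1 → posterior Dirichlet(6, 8/3, 17/5, 2)
obs 3: x=0 → posterior Dirichlet(7, 8/3, 17/5, 2)
obs 4: x=1 → posterior Dirichlet(7, 11/3, 17/5, 2)
obs 5: x=2 → posterior Dirichlet(7, 11/3, 22/5, 2)
obs 6: x=1 → posterior Dirichlet(7, 14/3, 22/5, 2)
obs 7: x=2 → posterior Dirichlet(7, 14/3, 27/5, 2)
obs 8: x=3 → posterior Dirichlet(7, 14/3, 27/5, 3)
obs 9: x=0 → posterior Dirichlet(8, 14/3, 27/5, 3)
obs 10: x=1 → posterior Dirichlet(8, 17/3, 27/5, 3)
obs 11: x=3 → posterior Dirichlet(8, 17/3, 27/5, 4)
obs 12: x=2 → posterior Dirichlet(8, 17/3, 32/5, 4)
obs 13: x=3 → posterior Dirichlet(8, 17/3, 32/5, 5)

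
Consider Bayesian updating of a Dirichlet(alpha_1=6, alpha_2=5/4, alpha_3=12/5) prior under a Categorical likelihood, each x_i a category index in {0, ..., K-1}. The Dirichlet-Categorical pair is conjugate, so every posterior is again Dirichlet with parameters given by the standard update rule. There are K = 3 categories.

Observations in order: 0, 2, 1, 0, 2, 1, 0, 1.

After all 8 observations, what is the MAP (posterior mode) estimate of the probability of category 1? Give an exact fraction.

obs 1: x=0 → posterior Dirichlet(7, 5/4, 12/5)
obs 2: x=2 → posterior Dirichlet(7, 5/4, 17/5)
obs 3: x=1 → posterior Dirichlet(7, 9/4, 17/5)
obs 4: x=0 → posterior Dirichlet(8, 9/4, 17/5)
obs 5: x=2 → posterior Dirichlet(8, 9/4, 22/5)
obs 6: x=1 → posterior Dirichlet(8, 13/4, 22/5)
obs 7: x=0 → posterior Dirichlet(9, 13/4, 22/5)
obs 8: x=1 → posterior Dirichlet(9, 17/4, 22/5)

65/293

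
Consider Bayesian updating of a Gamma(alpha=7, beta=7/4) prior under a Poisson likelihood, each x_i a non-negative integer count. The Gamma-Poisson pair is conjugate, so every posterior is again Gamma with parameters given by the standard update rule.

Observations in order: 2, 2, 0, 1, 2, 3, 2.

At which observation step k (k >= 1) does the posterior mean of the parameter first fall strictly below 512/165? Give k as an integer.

k = 2

obs 1: x=2 → posterior Gamma(9, 11/4)
obs 2: x=2 → posterior Gamma(11, 15/4)
obs 3: x=0 → posterior Gamma(11, 19/4)
obs 4: x=1 → posterior Gamma(12, 23/4)
obs 5: x=2 → posterior Gamma(14, 27/4)
obs 6: x=3 → posterior Gamma(17, 31/4)
obs 7: x=2 → posterior Gamma(19, 35/4)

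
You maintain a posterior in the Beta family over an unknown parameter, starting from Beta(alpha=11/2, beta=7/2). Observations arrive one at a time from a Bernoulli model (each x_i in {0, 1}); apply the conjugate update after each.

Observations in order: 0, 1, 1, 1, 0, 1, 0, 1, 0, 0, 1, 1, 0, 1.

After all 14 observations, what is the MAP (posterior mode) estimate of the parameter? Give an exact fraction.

obs 1: x=0 → posterior Beta(11/2, 9/2)
obs 2: x=1 → posterior Beta(13/2, 9/2)
obs 3: x=1 → posterior Beta(15/2, 9/2)
obs 4: x=1 → posterior Beta(17/2, 9/2)
obs 5: x=0 → posterior Beta(17/2, 11/2)
obs 6: x=1 → posterior Beta(19/2, 11/2)
obs 7: x=0 → posterior Beta(19/2, 13/2)
obs 8: x=1 → posterior Beta(21/2, 13/2)
obs 9: x=0 → posterior Beta(21/2, 15/2)
obs 10: x=0 → posterior Beta(21/2, 17/2)
obs 11: x=1 → posterior Beta(23/2, 17/2)
obs 12: x=1 → posterior Beta(25/2, 17/2)
obs 13: x=0 → posterior Beta(25/2, 19/2)
obs 14: x=1 → posterior Beta(27/2, 19/2)

25/42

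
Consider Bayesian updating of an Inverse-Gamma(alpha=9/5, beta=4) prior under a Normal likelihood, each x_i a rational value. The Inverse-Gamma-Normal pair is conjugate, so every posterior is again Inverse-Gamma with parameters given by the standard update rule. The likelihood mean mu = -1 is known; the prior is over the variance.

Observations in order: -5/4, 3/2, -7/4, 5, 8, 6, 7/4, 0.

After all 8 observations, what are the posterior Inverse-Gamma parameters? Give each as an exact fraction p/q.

obs 1: x=-5/4 → posterior Inverse-Gamma(23/10, 129/32)
obs 2: x=3/2 → posterior Inverse-Gamma(14/5, 229/32)
obs 3: x=-7/4 → posterior Inverse-Gamma(33/10, 119/16)
obs 4: x=5 → posterior Inverse-Gamma(19/5, 407/16)
obs 5: x=8 → posterior Inverse-Gamma(43/10, 1055/16)
obs 6: x=6 → posterior Inverse-Gamma(24/5, 1447/16)
obs 7: x=7/4 → posterior Inverse-Gamma(53/10, 3015/32)
obs 8: x=0 → posterior Inverse-Gamma(29/5, 3031/32)

alpha=29/5, beta=3031/32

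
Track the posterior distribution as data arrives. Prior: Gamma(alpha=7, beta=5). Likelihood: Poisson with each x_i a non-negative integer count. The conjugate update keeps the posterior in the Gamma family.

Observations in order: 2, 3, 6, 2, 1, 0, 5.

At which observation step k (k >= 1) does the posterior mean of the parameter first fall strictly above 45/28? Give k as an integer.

k = 2

obs 1: x=2 → posterior Gamma(9, 6)
obs 2: x=3 → posterior Gamma(12, 7)
obs 3: x=6 → posterior Gamma(18, 8)
obs 4: x=2 → posterior Gamma(20, 9)
obs 5: x=1 → posterior Gamma(21, 10)
obs 6: x=0 → posterior Gamma(21, 11)
obs 7: x=5 → posterior Gamma(26, 12)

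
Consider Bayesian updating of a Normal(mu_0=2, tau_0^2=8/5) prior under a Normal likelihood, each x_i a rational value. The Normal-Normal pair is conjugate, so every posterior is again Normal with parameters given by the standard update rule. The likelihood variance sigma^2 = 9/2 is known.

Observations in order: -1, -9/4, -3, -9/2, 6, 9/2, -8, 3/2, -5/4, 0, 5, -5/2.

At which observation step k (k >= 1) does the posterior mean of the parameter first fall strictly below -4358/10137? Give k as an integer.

obs 1: x=-1 → posterior Normal(74/61, 72/61)
obs 2: x=-9/4 → posterior Normal(38/77, 72/77)
obs 3: x=-3 → posterior Normal(-10/93, 24/31)
obs 4: x=-9/2 → posterior Normal(-82/109, 72/109)
obs 5: x=6 → posterior Normal(14/125, 72/125)
obs 6: x=9/2 → posterior Normal(86/141, 24/47)
obs 7: x=-8 → posterior Normal(-42/157, 72/157)
obs 8: x=3/2 → posterior Normal(-18/173, 72/173)
obs 9: x=-5/4 → posterior Normal(-38/189, 8/21)
obs 10: x=0 → posterior Normal(-38/205, 72/205)
obs 11: x=5 → posterior Normal(42/221, 72/221)
obs 12: x=-5/2 → posterior Normal(2/237, 24/79)

k = 4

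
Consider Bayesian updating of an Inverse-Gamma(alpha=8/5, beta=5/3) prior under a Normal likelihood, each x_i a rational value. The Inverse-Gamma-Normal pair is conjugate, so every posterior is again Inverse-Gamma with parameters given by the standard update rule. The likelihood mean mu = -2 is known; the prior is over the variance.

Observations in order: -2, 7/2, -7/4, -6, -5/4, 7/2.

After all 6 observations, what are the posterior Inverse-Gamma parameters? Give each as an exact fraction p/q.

alpha=23/5, beta=1931/48

obs 1: x=-2 → posterior Inverse-Gamma(21/10, 5/3)
obs 2: x=7/2 → posterior Inverse-Gamma(13/5, 403/24)
obs 3: x=-7/4 → posterior Inverse-Gamma(31/10, 1615/96)
obs 4: x=-6 → posterior Inverse-Gamma(18/5, 2383/96)
obs 5: x=-5/4 → posterior Inverse-Gamma(41/10, 1205/48)
obs 6: x=7/2 → posterior Inverse-Gamma(23/5, 1931/48)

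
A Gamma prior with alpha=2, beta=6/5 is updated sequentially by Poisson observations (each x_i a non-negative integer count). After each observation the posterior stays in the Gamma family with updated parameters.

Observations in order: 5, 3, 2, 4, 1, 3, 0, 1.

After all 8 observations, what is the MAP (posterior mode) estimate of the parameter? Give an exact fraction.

obs 1: x=5 → posterior Gamma(7, 11/5)
obs 2: x=3 → posterior Gamma(10, 16/5)
obs 3: x=2 → posterior Gamma(12, 21/5)
obs 4: x=4 → posterior Gamma(16, 26/5)
obs 5: x=1 → posterior Gamma(17, 31/5)
obs 6: x=3 → posterior Gamma(20, 36/5)
obs 7: x=0 → posterior Gamma(20, 41/5)
obs 8: x=1 → posterior Gamma(21, 46/5)

50/23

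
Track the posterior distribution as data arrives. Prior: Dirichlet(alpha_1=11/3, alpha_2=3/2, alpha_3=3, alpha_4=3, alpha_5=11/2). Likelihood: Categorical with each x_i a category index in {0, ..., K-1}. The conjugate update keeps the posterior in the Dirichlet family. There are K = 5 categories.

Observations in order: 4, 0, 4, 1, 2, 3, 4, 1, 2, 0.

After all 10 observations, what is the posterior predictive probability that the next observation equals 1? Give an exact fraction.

21/160

obs 1: x=4 → posterior Dirichlet(11/3, 3/2, 3, 3, 13/2)
obs 2: x=0 → posterior Dirichlet(14/3, 3/2, 3, 3, 13/2)
obs 3: x=4 → posterior Dirichlet(14/3, 3/2, 3, 3, 15/2)
obs 4: x=1 → posterior Dirichlet(14/3, 5/2, 3, 3, 15/2)
obs 5: x=2 → posterior Dirichlet(14/3, 5/2, 4, 3, 15/2)
obs 6: x=3 → posterior Dirichlet(14/3, 5/2, 4, 4, 15/2)
obs 7: x=4 → posterior Dirichlet(14/3, 5/2, 4, 4, 17/2)
obs 8: x=1 → posterior Dirichlet(14/3, 7/2, 4, 4, 17/2)
obs 9: x=2 → posterior Dirichlet(14/3, 7/2, 5, 4, 17/2)
obs 10: x=0 → posterior Dirichlet(17/3, 7/2, 5, 4, 17/2)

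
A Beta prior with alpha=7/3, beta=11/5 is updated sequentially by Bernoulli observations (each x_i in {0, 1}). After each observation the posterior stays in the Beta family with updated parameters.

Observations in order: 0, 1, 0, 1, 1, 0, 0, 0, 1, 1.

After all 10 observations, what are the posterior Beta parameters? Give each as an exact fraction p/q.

obs 1: x=0 → posterior Beta(7/3, 16/5)
obs 2: x=1 → posterior Beta(10/3, 16/5)
obs 3: x=0 → posterior Beta(10/3, 21/5)
obs 4: x=1 → posterior Beta(13/3, 21/5)
obs 5: x=1 → posterior Beta(16/3, 21/5)
obs 6: x=0 → posterior Beta(16/3, 26/5)
obs 7: x=0 → posterior Beta(16/3, 31/5)
obs 8: x=0 → posterior Beta(16/3, 36/5)
obs 9: x=1 → posterior Beta(19/3, 36/5)
obs 10: x=1 → posterior Beta(22/3, 36/5)

alpha=22/3, beta=36/5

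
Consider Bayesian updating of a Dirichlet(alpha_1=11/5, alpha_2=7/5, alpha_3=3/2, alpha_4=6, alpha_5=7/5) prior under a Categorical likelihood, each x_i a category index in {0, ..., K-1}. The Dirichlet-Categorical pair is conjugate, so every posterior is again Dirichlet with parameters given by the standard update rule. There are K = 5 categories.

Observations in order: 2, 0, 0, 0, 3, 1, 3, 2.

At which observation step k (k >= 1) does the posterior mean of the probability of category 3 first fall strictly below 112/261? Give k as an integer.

k = 2

obs 1: x=2 → posterior Dirichlet(11/5, 7/5, 5/2, 6, 7/5)
obs 2: x=0 → posterior Dirichlet(16/5, 7/5, 5/2, 6, 7/5)
obs 3: x=0 → posterior Dirichlet(21/5, 7/5, 5/2, 6, 7/5)
obs 4: x=0 → posterior Dirichlet(26/5, 7/5, 5/2, 6, 7/5)
obs 5: x=3 → posterior Dirichlet(26/5, 7/5, 5/2, 7, 7/5)
obs 6: x=1 → posterior Dirichlet(26/5, 12/5, 5/2, 7, 7/5)
obs 7: x=3 → posterior Dirichlet(26/5, 12/5, 5/2, 8, 7/5)
obs 8: x=2 → posterior Dirichlet(26/5, 12/5, 7/2, 8, 7/5)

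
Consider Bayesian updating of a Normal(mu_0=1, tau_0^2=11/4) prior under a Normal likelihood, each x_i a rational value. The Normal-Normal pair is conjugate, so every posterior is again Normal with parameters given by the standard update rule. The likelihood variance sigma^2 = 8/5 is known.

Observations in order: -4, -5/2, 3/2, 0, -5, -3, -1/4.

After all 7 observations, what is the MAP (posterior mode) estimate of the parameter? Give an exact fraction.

-929/556

obs 1: x=-4 → posterior Normal(-188/87, 88/87)
obs 2: x=-5/2 → posterior Normal(-651/284, 44/71)
obs 3: x=3/2 → posterior Normal(-243/197, 88/197)
obs 4: x=0 → posterior Normal(-27/28, 22/63)
obs 5: x=-5 → posterior Normal(-518/307, 88/307)
obs 6: x=-3 → posterior Normal(-683/362, 44/181)
obs 7: x=-1/4 → posterior Normal(-929/556, 88/417)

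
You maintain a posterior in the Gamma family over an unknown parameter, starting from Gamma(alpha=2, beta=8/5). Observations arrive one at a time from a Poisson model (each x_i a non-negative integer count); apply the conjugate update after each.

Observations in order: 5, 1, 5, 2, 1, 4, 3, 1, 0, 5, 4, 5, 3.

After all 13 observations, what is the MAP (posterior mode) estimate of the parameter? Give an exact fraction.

200/73

obs 1: x=5 → posterior Gamma(7, 13/5)
obs 2: x=1 → posterior Gamma(8, 18/5)
obs 3: x=5 → posterior Gamma(13, 23/5)
obs 4: x=2 → posterior Gamma(15, 28/5)
obs 5: x=1 → posterior Gamma(16, 33/5)
obs 6: x=4 → posterior Gamma(20, 38/5)
obs 7: x=3 → posterior Gamma(23, 43/5)
obs 8: x=1 → posterior Gamma(24, 48/5)
obs 9: x=0 → posterior Gamma(24, 53/5)
obs 10: x=5 → posterior Gamma(29, 58/5)
obs 11: x=4 → posterior Gamma(33, 63/5)
obs 12: x=5 → posterior Gamma(38, 68/5)
obs 13: x=3 → posterior Gamma(41, 73/5)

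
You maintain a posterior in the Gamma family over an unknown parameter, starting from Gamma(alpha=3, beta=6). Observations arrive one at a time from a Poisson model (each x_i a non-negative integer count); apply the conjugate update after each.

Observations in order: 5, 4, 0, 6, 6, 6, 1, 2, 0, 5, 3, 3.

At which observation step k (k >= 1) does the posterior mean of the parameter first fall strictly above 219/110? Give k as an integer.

k = 5

obs 1: x=5 → posterior Gamma(8, 7)
obs 2: x=4 → posterior Gamma(12, 8)
obs 3: x=0 → posterior Gamma(12, 9)
obs 4: x=6 → posterior Gamma(18, 10)
obs 5: x=6 → posterior Gamma(24, 11)
obs 6: x=6 → posterior Gamma(30, 12)
obs 7: x=1 → posterior Gamma(31, 13)
obs 8: x=2 → posterior Gamma(33, 14)
obs 9: x=0 → posterior Gamma(33, 15)
obs 10: x=5 → posterior Gamma(38, 16)
obs 11: x=3 → posterior Gamma(41, 17)
obs 12: x=3 → posterior Gamma(44, 18)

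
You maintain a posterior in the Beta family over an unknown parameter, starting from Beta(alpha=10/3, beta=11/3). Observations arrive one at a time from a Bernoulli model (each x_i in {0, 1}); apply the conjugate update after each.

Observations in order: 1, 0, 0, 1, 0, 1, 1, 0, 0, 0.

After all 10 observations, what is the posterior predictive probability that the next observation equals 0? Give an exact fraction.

obs 1: x=1 → posterior Beta(13/3, 11/3)
obs 2: x=0 → posterior Beta(13/3, 14/3)
obs 3: x=0 → posterior Beta(13/3, 17/3)
obs 4: x=1 → posterior Beta(16/3, 17/3)
obs 5: x=0 → posterior Beta(16/3, 20/3)
obs 6: x=1 → posterior Beta(19/3, 20/3)
obs 7: x=1 → posterior Beta(22/3, 20/3)
obs 8: x=0 → posterior Beta(22/3, 23/3)
obs 9: x=0 → posterior Beta(22/3, 26/3)
obs 10: x=0 → posterior Beta(22/3, 29/3)

29/51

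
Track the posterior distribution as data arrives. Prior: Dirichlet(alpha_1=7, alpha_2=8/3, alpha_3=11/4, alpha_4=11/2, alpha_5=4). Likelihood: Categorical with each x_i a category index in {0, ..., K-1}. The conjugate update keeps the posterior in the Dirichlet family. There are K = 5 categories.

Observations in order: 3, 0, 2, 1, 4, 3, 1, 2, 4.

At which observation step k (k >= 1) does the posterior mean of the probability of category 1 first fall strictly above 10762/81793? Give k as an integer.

obs 1: x=3 → posterior Dirichlet(7, 8/3, 11/4, 13/2, 4)
obs 2: x=0 → posterior Dirichlet(8, 8/3, 11/4, 13/2, 4)
obs 3: x=2 → posterior Dirichlet(8, 8/3, 15/4, 13/2, 4)
obs 4: x=1 → posterior Dirichlet(8, 11/3, 15/4, 13/2, 4)
obs 5: x=4 → posterior Dirichlet(8, 11/3, 15/4, 13/2, 5)
obs 6: x=3 → posterior Dirichlet(8, 11/3, 15/4, 15/2, 5)
obs 7: x=1 → posterior Dirichlet(8, 14/3, 15/4, 15/2, 5)
obs 8: x=2 → posterior Dirichlet(8, 14/3, 19/4, 15/2, 5)
obs 9: x=4 → posterior Dirichlet(8, 14/3, 19/4, 15/2, 6)

k = 4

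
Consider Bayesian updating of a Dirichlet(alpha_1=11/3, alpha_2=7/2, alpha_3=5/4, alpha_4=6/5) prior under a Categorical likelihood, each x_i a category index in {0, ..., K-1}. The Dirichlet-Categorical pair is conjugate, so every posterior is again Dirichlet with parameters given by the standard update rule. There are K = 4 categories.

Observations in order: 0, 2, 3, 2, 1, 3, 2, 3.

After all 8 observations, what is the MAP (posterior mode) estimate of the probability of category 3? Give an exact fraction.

192/817

obs 1: x=0 → posterior Dirichlet(14/3, 7/2, 5/4, 6/5)
obs 2: x=2 → posterior Dirichlet(14/3, 7/2, 9/4, 6/5)
obs 3: x=3 → posterior Dirichlet(14/3, 7/2, 9/4, 11/5)
obs 4: x=2 → posterior Dirichlet(14/3, 7/2, 13/4, 11/5)
obs 5: x=1 → posterior Dirichlet(14/3, 9/2, 13/4, 11/5)
obs 6: x=3 → posterior Dirichlet(14/3, 9/2, 13/4, 16/5)
obs 7: x=2 → posterior Dirichlet(14/3, 9/2, 17/4, 16/5)
obs 8: x=3 → posterior Dirichlet(14/3, 9/2, 17/4, 21/5)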